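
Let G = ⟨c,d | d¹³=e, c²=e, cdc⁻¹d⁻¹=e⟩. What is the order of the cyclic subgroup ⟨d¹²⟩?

|⟨d¹²⟩| equals the order of d¹². Compute successive powers until reaching e:
  (d¹²)¹ = d¹², (d¹²)² = d¹¹, (d¹²)³ = d¹⁰, (d¹²)⁴ = d⁹, (d¹²)⁵ = d⁸, (d¹²)⁶ = d⁷, (d¹²)⁷ = d⁶, (d¹²)⁸ = d⁵, (d¹²)⁹ = d⁴, (d¹²)¹⁰ = d³, (d¹²)¹¹ = d², (d¹²)¹² = d, (d¹²)¹³ = e.
The smallest positive k with (d¹²)ᵏ = e is 13, so |⟨d¹²⟩| = 13.

Answer: 13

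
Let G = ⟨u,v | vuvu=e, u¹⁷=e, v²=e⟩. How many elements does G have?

Enumerate words in the generators, reducing via the relations: the distinct elements are
  {e, u, v, uv, u², u³, u⁴, u⁵, u⁶, u⁷, u⁸, u⁹, u²v, u³v, u¹², u¹³, u¹¹, u¹⁰, u¹⁴, u¹⁵, u¹⁶, u⁴v, u⁵v, u⁶v, u⁷v, u⁸v, u⁹v, u¹²v, u¹³v, u¹¹v, u¹⁰v, u¹⁴v, u¹⁵v, u¹⁶v}.
No further products give new elements, so |G| = 34.

Answer: 34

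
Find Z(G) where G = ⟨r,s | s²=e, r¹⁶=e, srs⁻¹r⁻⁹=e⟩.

An element z ∈ Z(G) iff z commutes with every generator.
For example r² is central: (r²)·r = r³ = r·(r²); (r²)·s = r²s = s·(r²).
Whereas r ∉ Z(G) since r·s = rs ≠ r⁹s = s·r.
Checking each of the 32 elements this way gives Z(G) = {e, r², r⁴, r⁶, r⁸, r¹⁰, r¹², r¹⁴}, of order 8.

Answer: {e, r², r⁴, r⁶, r⁸, r¹⁰, r¹², r¹⁴}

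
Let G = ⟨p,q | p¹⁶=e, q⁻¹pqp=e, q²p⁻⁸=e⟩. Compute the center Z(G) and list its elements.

An element z ∈ Z(G) iff z commutes with every generator.
For example p⁸ is central: (p⁸)·p = p⁹ = p·(p⁸); (p⁸)·q = q⁻¹ = q·(p⁸).
Whereas p ∉ Z(G) since p·q = pq ≠ p⁷q⁻¹ = q·p.
Checking each of the 32 elements this way gives Z(G) = {e, p⁸}, of order 2.

Answer: {e, p⁸}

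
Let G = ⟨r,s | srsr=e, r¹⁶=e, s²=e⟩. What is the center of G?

An element z ∈ Z(G) iff z commutes with every generator.
For example r⁸ is central: (r⁸)·r = r⁹ = r·(r⁸); (r⁸)·s = r⁸s = s·(r⁸).
Whereas r ∉ Z(G) since r·s = rs ≠ r¹⁵s = s·r.
Checking each of the 32 elements this way gives Z(G) = {e, r⁸}, of order 2.

Answer: {e, r⁸}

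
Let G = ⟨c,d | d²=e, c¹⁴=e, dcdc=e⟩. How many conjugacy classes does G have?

The conjugacy classes (representative and size) are:
  [e] (size 1), [c¹³] (size 2), [c²] (size 2), [c³] (size 2), [c¹⁰] (size 2), [c⁵] (size 2), [c⁸] (size 2), [c⁷] (size 1), [c⁶d] (size 7), [c⁹d] (size 7).
Class equation: 1 + 2 + 2 + 2 + 2 + 2 + 2 + 1 + 7 + 7 = 28 = |G|. So G has 10 conjugacy classes.

Answer: 10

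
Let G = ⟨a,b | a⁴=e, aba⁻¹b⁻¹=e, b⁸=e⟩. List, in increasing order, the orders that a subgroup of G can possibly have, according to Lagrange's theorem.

|G| = 32 = 2⁵. By Lagrange's theorem the order of any subgroup divides 32; the divisors of 32 are 1, 2, 4, 8, 16, 32.

Answer: 1, 2, 4, 8, 16, 32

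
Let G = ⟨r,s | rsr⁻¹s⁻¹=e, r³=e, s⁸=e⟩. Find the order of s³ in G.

Compute successive powers until reaching e:
  (s³)¹ = s³, (s³)² = s⁶, (s³)³ = s, (s³)⁴ = s⁴, (s³)⁵ = s⁷, (s³)⁶ = s², (s³)⁷ = s⁵, (s³)⁸ = e.
The smallest positive k with (s³)ᵏ = e is 8.

Answer: 8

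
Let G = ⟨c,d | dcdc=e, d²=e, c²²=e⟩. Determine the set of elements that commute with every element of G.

An element z ∈ Z(G) iff z commutes with every generator.
For example c¹¹ is central: (c¹¹)·c = c¹² = c·(c¹¹); (c¹¹)·d = c¹¹d = d·(c¹¹).
Whereas c ∉ Z(G) since c·d = cd ≠ c²¹d = d·c.
Checking each of the 44 elements this way gives Z(G) = {e, c¹¹}, of order 2.

Answer: {e, c¹¹}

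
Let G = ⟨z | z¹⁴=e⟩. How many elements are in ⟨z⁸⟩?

|⟨z⁸⟩| equals the order of z⁸. Compute successive powers until reaching e:
  (z⁸)¹ = z⁸, (z⁸)² = z², (z⁸)³ = z¹⁰, (z⁸)⁴ = z⁴, (z⁸)⁵ = z¹², (z⁸)⁶ = z⁶, (z⁸)⁷ = e.
The smallest positive k with (z⁸)ᵏ = e is 7, so |⟨z⁸⟩| = 7.

Answer: 7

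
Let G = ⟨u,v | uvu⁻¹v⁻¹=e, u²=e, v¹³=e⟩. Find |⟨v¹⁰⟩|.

|⟨v¹⁰⟩| equals the order of v¹⁰. Compute successive powers until reaching e:
  (v¹⁰)¹ = v¹⁰, (v¹⁰)² = v⁷, (v¹⁰)³ = v⁴, (v¹⁰)⁴ = v, (v¹⁰)⁵ = v¹¹, (v¹⁰)⁶ = v⁸, (v¹⁰)⁷ = v⁵, (v¹⁰)⁸ = v², (v¹⁰)⁹ = v¹², (v¹⁰)¹⁰ = v⁹, (v¹⁰)¹¹ = v⁶, (v¹⁰)¹² = v³, (v¹⁰)¹³ = e.
The smallest positive k with (v¹⁰)ᵏ = e is 13, so |⟨v¹⁰⟩| = 13.

Answer: 13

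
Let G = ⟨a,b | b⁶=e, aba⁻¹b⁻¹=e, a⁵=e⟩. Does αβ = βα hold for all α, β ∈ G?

Each pair of generators commutes: a·b = ab = b·a. Since the generators pairwise commute, every element of G commutes with every other, so G is abelian.

Answer: Yes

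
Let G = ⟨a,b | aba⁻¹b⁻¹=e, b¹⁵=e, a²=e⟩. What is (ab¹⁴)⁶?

Compute successive powers of (ab¹⁴), reducing at each step:
  (ab¹⁴)²: (ab¹⁴) · a = b¹⁴;   (b¹⁴) · b¹⁴ = b¹³
  (ab¹⁴)³: (b¹³) · a = ab¹³;   (ab¹³) · b¹⁴ = ab¹²
  (ab¹⁴)⁴: (ab¹²) · a = b¹²;   (b¹²) · b¹⁴ = b¹¹
  (ab¹⁴)⁵: (b¹¹) · a = ab¹¹;   (ab¹¹) · b¹⁴ = ab¹⁰
  (ab¹⁴)⁶: (ab¹⁰) · a = b¹⁰;   (b¹⁰) · b¹⁴ = b⁹

Answer: b⁹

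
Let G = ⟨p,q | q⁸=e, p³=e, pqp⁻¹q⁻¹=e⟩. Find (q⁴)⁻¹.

The order of (q⁴) is 2 (smallest k with (q⁴)ᵏ = e), so (q⁴)⁻¹ = (q⁴)¹ = q⁴.
Check: (q⁴) · (q⁴) → (q⁴) · q⁴ = e, giving e as required.

Answer: q⁴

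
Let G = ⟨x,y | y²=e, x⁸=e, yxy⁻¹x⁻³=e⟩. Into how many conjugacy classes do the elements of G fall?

The conjugacy classes (representative and size) are:
  [e] (size 1), [x³] (size 2), [x²] (size 2), [x⁴] (size 1), [x⁵] (size 2), [x⁴y] (size 4), [xy] (size 4).
Class equation: 1 + 2 + 2 + 1 + 2 + 4 + 4 = 16 = |G|. So G has 7 conjugacy classes.

Answer: 7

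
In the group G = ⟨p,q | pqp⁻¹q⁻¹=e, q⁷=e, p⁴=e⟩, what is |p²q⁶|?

Compute successive powers until reaching e:
  (p²q⁶)¹ = p²q⁶, (p²q⁶)² = q⁵, (p²q⁶)³ = p²q⁴, (p²q⁶)⁴ = q³, (p²q⁶)⁵ = p²q², (p²q⁶)⁶ = q, (p²q⁶)⁷ = p², (p²q⁶)⁸ = q⁶, (p²q⁶)⁹ = p²q⁵, (p²q⁶)¹⁰ = q⁴, (p²q⁶)¹¹ = p²q³, (p²q⁶)¹² = q², (p²q⁶)¹³ = p²q, (p²q⁶)¹⁴ = e.
The smallest positive k with (p²q⁶)ᵏ = e is 14.

Answer: 14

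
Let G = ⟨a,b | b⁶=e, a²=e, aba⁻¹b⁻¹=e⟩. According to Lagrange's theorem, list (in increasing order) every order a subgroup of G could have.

|G| = 12 = 2² · 3. By Lagrange's theorem the order of any subgroup divides 12; the divisors of 12 are 1, 2, 3, 4, 6, 12.

Answer: 1, 2, 3, 4, 6, 12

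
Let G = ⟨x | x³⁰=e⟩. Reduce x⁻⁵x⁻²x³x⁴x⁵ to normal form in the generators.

Multiply left to right, reducing at each step:
  (x²⁵) · x⁻² = x²³
  (x²³) · x³ = x²⁶
  (x²⁶) · x⁴ = e
  e · x⁵ = x⁵

Answer: x⁵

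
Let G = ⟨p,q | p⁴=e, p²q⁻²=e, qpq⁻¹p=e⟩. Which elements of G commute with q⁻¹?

⟨q⁻¹⟩ ⊆ C_G(q⁻¹) since powers of q⁻¹ commute with q⁻¹; so |C_G(q⁻¹)| ≥ |⟨q⁻¹⟩| = 4.
By orbit–stabilizer, |C_G(q⁻¹)| = |G| / |conj. class of q⁻¹| = 8 / 2 = 4.
The 4 elements commuting with q⁻¹ are {e, p², q, q⁻¹}.

Answer: {e, p², q, q⁻¹}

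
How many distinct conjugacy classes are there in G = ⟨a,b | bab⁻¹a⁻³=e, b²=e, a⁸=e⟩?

The conjugacy classes (representative and size) are:
  [e] (size 1), [a³] (size 2), [a²] (size 2), [a⁴] (size 1), [a⁵] (size 2), [a⁴b] (size 4), [ab] (size 4).
Class equation: 1 + 2 + 2 + 1 + 2 + 4 + 4 = 16 = |G|. So G has 7 conjugacy classes.

Answer: 7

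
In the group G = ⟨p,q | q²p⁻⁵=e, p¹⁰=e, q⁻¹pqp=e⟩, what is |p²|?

Compute successive powers until reaching e:
  (p²)¹ = p², (p²)² = p⁴, (p²)³ = p⁶, (p²)⁴ = p⁸, (p²)⁵ = e.
The smallest positive k with (p²)ᵏ = e is 5.

Answer: 5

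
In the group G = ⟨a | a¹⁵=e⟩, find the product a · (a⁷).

Compute a · (a⁷) by multiplying left to right and reducing via the relations at each step:
  a · a⁷ = a⁸

Answer: a⁸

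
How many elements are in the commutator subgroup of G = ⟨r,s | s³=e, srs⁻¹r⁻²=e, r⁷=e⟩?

G' = [G, G] is generated by all commutators. The generator-pair commutators are: [r, s] = r⁶.
The subgroup they normally generate is {e, r, r², r³, r⁴, r⁵, r⁶}, of order 7.
Check: |G/G'| = 21/7 = 3 is the order of the abelianisation.

Answer: 7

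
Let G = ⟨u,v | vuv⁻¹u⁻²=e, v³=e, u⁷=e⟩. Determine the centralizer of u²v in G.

⟨u²v⟩ ⊆ C_G(u²v) since powers of u²v commute with u²v; so |C_G(u²v)| ≥ |⟨u²v⟩| = 3.
By orbit–stabilizer, |C_G(u²v)| = |G| / |conj. class of u²v| = 21 / 7 = 3.
The 3 elements commuting with u²v are {e, u²v, u⁶v²}.

Answer: {e, u²v, u⁶v²}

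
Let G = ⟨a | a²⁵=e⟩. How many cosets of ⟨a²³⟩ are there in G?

First find ord(a²³) by computing successive powers:
  (a²³)¹ = a²³, (a²³)² = a²¹, (a²³)³ = a¹⁹, (a²³)⁴ = a¹⁷, (a²³)⁵ = a¹⁵, (a²³)⁶ = a¹³, (a²³)⁷ = a¹¹, (a²³)⁸ = a⁹, (a²³)⁹ = a⁷, (a²³)¹⁰ = a⁵, (a²³)¹¹ = a³, (a²³)¹² = a, (a²³)¹³ = a²⁴, (a²³)¹⁴ = a²², (a²³)¹⁵ = a²⁰, (a²³)¹⁶ = a¹⁸, (a²³)¹⁷ = a¹⁶, (a²³)¹⁸ = a¹⁴, (a²³)¹⁹ = a¹², (a²³)²⁰ = a¹⁰, (a²³)²¹ = a⁸, (a²³)²² = a⁶, (a²³)²³ = a⁴, (a²³)²⁴ = a², (a²³)²⁵ = e.
So |⟨a²³⟩| = ord(a²³) = 25. With |G| = 25, by Lagrange [G : ⟨a²³⟩] = 25/25 = 1.

Answer: 1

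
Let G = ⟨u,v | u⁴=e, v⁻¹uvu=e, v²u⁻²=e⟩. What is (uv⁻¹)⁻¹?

The order of (uv⁻¹) is 4 (smallest k with (uv⁻¹)ᵏ = e), so (uv⁻¹)⁻¹ = (uv⁻¹)³ = uv.
Check: (uv⁻¹) · (uv) → (uv⁻¹) · u = v⁻¹;   (v⁻¹) · v = e, giving e as required.

Answer: uv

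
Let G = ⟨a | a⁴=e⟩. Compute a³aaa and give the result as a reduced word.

Multiply left to right, reducing at each step:
  (a³) · a = e
  e · a = a
  a · a = a²

Answer: a²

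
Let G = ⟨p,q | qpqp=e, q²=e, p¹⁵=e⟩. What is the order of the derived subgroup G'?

G' = [G, G] is generated by all commutators. The generator-pair commutators are: [p, q] = p².
The subgroup they normally generate is {e, p, p², p³, p⁴, p⁵, p⁶, p⁷, p⁸, p⁹, p¹⁰, p¹¹, p¹², p¹³, p¹⁴}, of order 15.
Check: |G/G'| = 30/15 = 2 is the order of the abelianisation.

Answer: 15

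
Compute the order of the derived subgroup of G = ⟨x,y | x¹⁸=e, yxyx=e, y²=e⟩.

G' = [G, G] is generated by all commutators. The generator-pair commutators are: [x, y] = x².
The subgroup they normally generate is {e, x², x⁴, x⁶, x⁸, x¹⁰, x¹², x¹⁴, x¹⁶}, of order 9.
Check: |G/G'| = 36/9 = 4 is the order of the abelianisation.

Answer: 9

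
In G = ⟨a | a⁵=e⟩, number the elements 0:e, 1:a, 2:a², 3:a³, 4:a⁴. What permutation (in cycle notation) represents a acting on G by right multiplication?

(0 1 2 3 4)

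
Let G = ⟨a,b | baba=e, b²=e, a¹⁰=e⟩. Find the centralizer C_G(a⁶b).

⟨a⁶b⟩ ⊆ C_G(a⁶b) since powers of a⁶b commute with a⁶b; so |C_G(a⁶b)| ≥ |⟨a⁶b⟩| = 2.
By orbit–stabilizer, |C_G(a⁶b)| = |G| / |conj. class of a⁶b| = 20 / 5 = 4.
The 4 elements commuting with a⁶b are {e, a⁵, ab, a⁶b}.

Answer: {e, a⁵, ab, a⁶b}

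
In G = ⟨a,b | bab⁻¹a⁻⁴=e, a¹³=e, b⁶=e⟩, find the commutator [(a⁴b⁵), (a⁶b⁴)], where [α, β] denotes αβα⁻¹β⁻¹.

[(a⁴b⁵), (a⁶b⁴)] = (a⁴b⁵)·(a⁶b⁴)·(a⁴b⁵)⁻¹·(a⁶b⁴)⁻¹.
  (a⁴b⁵) · (a⁶b⁴) = a¹²b³
  (a¹²b³) · (a¹⁰b) = a²b⁴
  (a²b⁴) · (a⁸b²) = a⁹

Answer: a⁹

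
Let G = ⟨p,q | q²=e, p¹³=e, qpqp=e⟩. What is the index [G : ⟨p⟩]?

First find ord(p) by computing successive powers:
  p¹ = p, p² = p², p³ = p³, p⁴ = p⁴, p⁵ = p⁵, p⁶ = p⁶, p⁷ = p⁷, p⁸ = p⁸, p⁹ = p⁹, p¹⁰ = p¹⁰, p¹¹ = p¹¹, p¹² = p¹², p¹³ = e.
So |⟨p⟩| = ord(p) = 13. With |G| = 26, by Lagrange [G : ⟨p⟩] = 26/13 = 2.

Answer: 2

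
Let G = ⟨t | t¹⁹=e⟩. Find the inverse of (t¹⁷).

The order of (t¹⁷) is 19 (smallest k with (t¹⁷)ᵏ = e), so (t¹⁷)⁻¹ = (t¹⁷)¹⁸ = t².
Check: (t¹⁷) · (t²) → (t¹⁷) · t² = e, giving e as required.

Answer: t²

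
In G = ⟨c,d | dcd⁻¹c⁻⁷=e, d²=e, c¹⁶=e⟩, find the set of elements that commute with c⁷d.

⟨c⁷d⟩ ⊆ C_G(c⁷d) since powers of c⁷d commute with c⁷d; so |C_G(c⁷d)| ≥ |⟨c⁷d⟩| = 4.
By orbit–stabilizer, |C_G(c⁷d)| = |G| / |conj. class of c⁷d| = 32 / 8 = 4.
The 4 elements commuting with c⁷d are {e, c⁸, c⁷d, c¹⁵d}.

Answer: {e, c⁸, c⁷d, c¹⁵d}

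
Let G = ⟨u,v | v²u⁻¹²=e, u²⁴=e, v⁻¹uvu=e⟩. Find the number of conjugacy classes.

The conjugacy classes (representative and size) are:
  [e] (size 1), [u] (size 2), [u²] (size 2), [u³] (size 2), [u⁴] (size 2), [u⁵] (size 2), [u¹⁸] (size 2), [u⁷] (size 2), [u¹⁶] (size 2), [u¹⁵] (size 2), [u¹⁴] (size 2), [u¹³] (size 2), [u¹²] (size 1), [u⁶v] (size 12), [u⁵v⁻¹] (size 12).
Class equation: 1 + 2 + 2 + 2 + 2 + 2 + 2 + 2 + 2 + 2 + 2 + 2 + 1 + 12 + 12 = 48 = |G|. So G has 15 conjugacy classes.

Answer: 15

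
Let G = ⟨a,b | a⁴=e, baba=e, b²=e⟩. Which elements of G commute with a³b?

⟨a³b⟩ ⊆ C_G(a³b) since powers of a³b commute with a³b; so |C_G(a³b)| ≥ |⟨a³b⟩| = 2.
By orbit–stabilizer, |C_G(a³b)| = |G| / |conj. class of a³b| = 8 / 2 = 4.
The 4 elements commuting with a³b are {e, a², a³b, ab}.

Answer: {e, a², a³b, ab}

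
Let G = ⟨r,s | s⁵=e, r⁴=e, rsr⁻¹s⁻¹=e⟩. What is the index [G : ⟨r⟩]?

First find ord(r) by computing successive powers:
  r¹ = r, r² = r², r³ = r³, r⁴ = e.
So |⟨r⟩| = ord(r) = 4. With |G| = 20, by Lagrange [G : ⟨r⟩] = 20/4 = 5.

Answer: 5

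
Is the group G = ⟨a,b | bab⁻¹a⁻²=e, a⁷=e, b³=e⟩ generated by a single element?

Every cyclic group is abelian. But a·b = ab while b·a = a²b, so a·b ≠ b·a and G is not abelian. Hence G is not cyclic.

Answer: No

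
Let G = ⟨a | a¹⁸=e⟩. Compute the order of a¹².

Compute successive powers until reaching e:
  (a¹²)¹ = a¹², (a¹²)² = a⁶, (a¹²)³ = e.
The smallest positive k with (a¹²)ᵏ = e is 3.

Answer: 3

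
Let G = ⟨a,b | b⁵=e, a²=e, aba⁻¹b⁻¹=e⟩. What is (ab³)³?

Compute successive powers of (ab³), reducing at each step:
  (ab³)²: (ab³) · a = b³;   (b³) · b³ = b
  (ab³)³: b · a = ab;   (ab) · b³ = ab⁴

Answer: ab⁴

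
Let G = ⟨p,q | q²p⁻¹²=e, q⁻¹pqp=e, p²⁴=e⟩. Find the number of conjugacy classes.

The conjugacy classes (representative and size) are:
  [e] (size 1), [p] (size 2), [p²] (size 2), [p³] (size 2), [p⁴] (size 2), [p⁵] (size 2), [p¹⁸] (size 2), [p⁷] (size 2), [p¹⁶] (size 2), [p¹⁵] (size 2), [p¹⁴] (size 2), [p¹³] (size 2), [p¹²] (size 1), [p⁶q] (size 12), [p⁵q⁻¹] (size 12).
Class equation: 1 + 2 + 2 + 2 + 2 + 2 + 2 + 2 + 2 + 2 + 2 + 2 + 1 + 12 + 12 = 48 = |G|. So G has 15 conjugacy classes.

Answer: 15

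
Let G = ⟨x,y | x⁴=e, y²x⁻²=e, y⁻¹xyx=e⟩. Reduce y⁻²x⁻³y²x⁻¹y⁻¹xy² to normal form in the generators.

Multiply left to right, reducing at each step:
  (x²) · x⁻³ = x³
  (x³) · y² = x
  x · x⁻¹ = e
  e · y⁻¹ = y⁻¹
  (y⁻¹) · x = xy
  (xy) · y² = xy⁻¹

Answer: xy⁻¹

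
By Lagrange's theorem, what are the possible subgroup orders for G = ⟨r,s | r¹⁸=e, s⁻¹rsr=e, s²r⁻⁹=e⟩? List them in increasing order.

|G| = 36 = 2² · 3². By Lagrange's theorem the order of any subgroup divides 36; the divisors of 36 are 1, 2, 3, 4, 6, 9, 12, 18, 36.

Answer: 1, 2, 3, 4, 6, 9, 12, 18, 36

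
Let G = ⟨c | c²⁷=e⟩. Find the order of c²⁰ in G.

Compute successive powers until reaching e:
  (c²⁰)¹ = c²⁰, (c²⁰)² = c¹³, (c²⁰)³ = c⁶, (c²⁰)⁴ = c²⁶, (c²⁰)⁵ = c¹⁹, (c²⁰)⁶ = c¹², (c²⁰)⁷ = c⁵, (c²⁰)⁸ = c²⁵, (c²⁰)⁹ = c¹⁸, (c²⁰)¹⁰ = c¹¹, (c²⁰)¹¹ = c⁴, (c²⁰)¹² = c²⁴, (c²⁰)¹³ = c¹⁷, (c²⁰)¹⁴ = c¹⁰, (c²⁰)¹⁵ = c³, (c²⁰)¹⁶ = c²³, (c²⁰)¹⁷ = c¹⁶, (c²⁰)¹⁸ = c⁹, (c²⁰)¹⁹ = c², (c²⁰)²⁰ = c²², (c²⁰)²¹ = c¹⁵, (c²⁰)²² = c⁸, (c²⁰)²³ = c, (c²⁰)²⁴ = c²¹, (c²⁰)²⁵ = c¹⁴, (c²⁰)²⁶ = c⁷, (c²⁰)²⁷ = e.
The smallest positive k with (c²⁰)ᵏ = e is 27.

Answer: 27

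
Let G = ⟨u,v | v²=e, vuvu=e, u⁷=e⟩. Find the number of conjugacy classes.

The conjugacy classes (representative and size) are:
  [e] (size 1), [u⁶] (size 2), [u⁵] (size 2), [u⁴] (size 2), [uv] (size 7).
Class equation: 1 + 2 + 2 + 2 + 7 = 14 = |G|. So G has 5 conjugacy classes.

Answer: 5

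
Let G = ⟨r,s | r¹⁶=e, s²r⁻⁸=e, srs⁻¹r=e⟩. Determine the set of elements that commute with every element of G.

An element z ∈ Z(G) iff z commutes with every generator.
For example r⁸ is central: (r⁸)·r = r⁹ = r·(r⁸); (r⁸)·s = s⁻¹ = s·(r⁸).
Whereas r ∉ Z(G) since r·s = rs ≠ r⁷s⁻¹ = s·r.
Checking each of the 32 elements this way gives Z(G) = {e, r⁸}, of order 2.

Answer: {e, r⁸}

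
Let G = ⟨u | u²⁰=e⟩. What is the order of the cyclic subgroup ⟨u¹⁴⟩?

|⟨u¹⁴⟩| equals the order of u¹⁴. Compute successive powers until reaching e:
  (u¹⁴)¹ = u¹⁴, (u¹⁴)² = u⁸, (u¹⁴)³ = u², (u¹⁴)⁴ = u¹⁶, (u¹⁴)⁵ = u¹⁰, (u¹⁴)⁶ = u⁴, (u¹⁴)⁷ = u¹⁸, (u¹⁴)⁸ = u¹², (u¹⁴)⁹ = u⁶, (u¹⁴)¹⁰ = e.
The smallest positive k with (u¹⁴)ᵏ = e is 10, so |⟨u¹⁴⟩| = 10.

Answer: 10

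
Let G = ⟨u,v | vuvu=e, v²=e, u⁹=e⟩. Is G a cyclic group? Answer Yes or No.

Every cyclic group is abelian. But u·v = uv while v·u = u⁸v, so u·v ≠ v·u and G is not abelian. Hence G is not cyclic.

Answer: No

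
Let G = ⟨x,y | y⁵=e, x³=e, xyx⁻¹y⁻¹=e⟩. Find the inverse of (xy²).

The order of (xy²) is 15 (smallest k with (xy²)ᵏ = e), so (xy²)⁻¹ = (xy²)¹⁴ = x²y³.
Check: (xy²) · (x²y³) → (xy²) · x² = y²;   (y²) · y³ = e, giving e as required.

Answer: x²y³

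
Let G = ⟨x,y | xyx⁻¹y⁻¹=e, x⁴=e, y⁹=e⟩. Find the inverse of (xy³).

The order of (xy³) is 12 (smallest k with (xy³)ᵏ = e), so (xy³)⁻¹ = (xy³)¹¹ = x³y⁶.
Check: (xy³) · (x³y⁶) → (xy³) · x³ = y³;   (y³) · y⁶ = e, giving e as required.

Answer: x³y⁶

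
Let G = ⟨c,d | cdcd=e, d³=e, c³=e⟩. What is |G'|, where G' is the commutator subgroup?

G' = [G, G] is generated by all commutators. The generator-pair commutators are: [c, d] = cd²c.
The subgroup they normally generate is {e, cd, c²d², cd²c}, of order 4.
Check: |G/G'| = 12/4 = 3 is the order of the abelianisation.

Answer: 4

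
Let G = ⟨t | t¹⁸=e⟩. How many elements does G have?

G is generated by a single element, so G is cyclic. The relator gives t¹⁸ = e and no smaller power is forced to be e, so the 18 powers {e, t, t², t³, t⁴, t⁵, t⁶, t⁷, t⁸, t⁹, t¹², t¹³, t¹¹, t¹⁰, t¹⁴, t¹⁵, t¹⁶, t¹⁷} are distinct. Hence |G| = 18.

Answer: 18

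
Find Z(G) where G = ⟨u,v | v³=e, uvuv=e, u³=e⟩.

An element z ∈ Z(G) iff z commutes with every generator.
For example e is central: e·u = u = u·e; e·v = v = v·e.
Whereas u ∉ Z(G) since u·v = uv ≠ u²v² = v·u.
Checking each of the 12 elements this way gives Z(G) = {e}, of order 1.

Answer: {e}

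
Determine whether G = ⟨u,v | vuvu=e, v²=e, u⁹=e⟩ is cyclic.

Every cyclic group is abelian. But u·v = uv while v·u = u⁸v, so u·v ≠ v·u and G is not abelian. Hence G is not cyclic.

Answer: No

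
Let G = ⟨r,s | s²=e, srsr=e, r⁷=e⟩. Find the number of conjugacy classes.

The conjugacy classes (representative and size) are:
  [e] (size 1), [r⁶] (size 2), [r⁵] (size 2), [r⁴] (size 2), [rs] (size 7).
Class equation: 1 + 2 + 2 + 2 + 7 = 14 = |G|. So G has 5 conjugacy classes.

Answer: 5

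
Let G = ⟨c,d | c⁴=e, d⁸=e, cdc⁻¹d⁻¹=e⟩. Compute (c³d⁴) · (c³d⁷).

Compute (c³d⁴) · (c³d⁷) by multiplying left to right and reducing via the relations at each step:
  (c³d⁴) · c³ = c²d⁴
  (c²d⁴) · d⁷ = c²d³

Answer: c²d³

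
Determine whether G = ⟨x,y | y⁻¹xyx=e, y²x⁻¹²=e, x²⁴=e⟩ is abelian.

x·y = xy but y·x = x¹¹y⁻¹, so x·y ≠ y·x and G is not abelian.

Answer: No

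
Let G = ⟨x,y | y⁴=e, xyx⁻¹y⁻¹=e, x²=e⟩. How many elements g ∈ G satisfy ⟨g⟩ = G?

⟨g⟩ = G would require ord(g) = |G| = 8, but the maximum element order in G is 4 < 8. So G is not cyclic and no single element generates it: the count is 0.

Answer: 0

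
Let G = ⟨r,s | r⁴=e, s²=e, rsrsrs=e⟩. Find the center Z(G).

An element z ∈ Z(G) iff z commutes with every generator.
For example e is central: e·r = r = r·e; e·s = s = s·e.
Whereas r ∉ Z(G) since r·s = rs ≠ sr = s·r.
Checking each of the 24 elements this way gives Z(G) = {e}, of order 1.

Answer: {e}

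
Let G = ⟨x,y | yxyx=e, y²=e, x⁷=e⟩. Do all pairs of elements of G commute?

x·y = xy but y·x = x⁶y, so x·y ≠ y·x and G is not abelian.

Answer: No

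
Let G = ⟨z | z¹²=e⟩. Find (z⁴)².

Compute successive powers of (z⁴), reducing at each step:
  (z⁴)²: (z⁴) · z⁴ = z⁸

Answer: z⁸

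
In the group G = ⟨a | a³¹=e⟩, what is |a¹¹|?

Compute successive powers until reaching e:
  (a¹¹)¹ = a¹¹, (a¹¹)² = a²², (a¹¹)³ = a², (a¹¹)⁴ = a¹³, (a¹¹)⁵ = a²⁴, (a¹¹)⁶ = a⁴, (a¹¹)⁷ = a¹⁵, (a¹¹)⁸ = a²⁶, (a¹¹)⁹ = a⁶, (a¹¹)¹⁰ = a¹⁷, (a¹¹)¹¹ = a²⁸, (a¹¹)¹² = a⁸, (a¹¹)¹³ = a¹⁹, (a¹¹)¹⁴ = a³⁰, (a¹¹)¹⁵ = a¹⁰, (a¹¹)¹⁶ = a²¹, (a¹¹)¹⁷ = a, (a¹¹)¹⁸ = a¹², (a¹¹)¹⁹ = a²³, (a¹¹)²⁰ = a³, (a¹¹)²¹ = a¹⁴, (a¹¹)²² = a²⁵, (a¹¹)²³ = a⁵, (a¹¹)²⁴ = a¹⁶, (a¹¹)²⁵ = a²⁷, (a¹¹)²⁶ = a⁷, (a¹¹)²⁷ = a¹⁸, (a¹¹)²⁸ = a²⁹, (a¹¹)²⁹ = a⁹, (a¹¹)³⁰ = a²⁰, (a¹¹)³¹ = e.
The smallest positive k with (a¹¹)ᵏ = e is 31.

Answer: 31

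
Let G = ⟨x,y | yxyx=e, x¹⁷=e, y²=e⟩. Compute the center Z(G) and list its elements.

An element z ∈ Z(G) iff z commutes with every generator.
For example e is central: e·x = x = x·e; e·y = y = y·e.
Whereas x ∉ Z(G) since x·y = xy ≠ x¹⁶y = y·x.
Checking each of the 34 elements this way gives Z(G) = {e}, of order 1.

Answer: {e}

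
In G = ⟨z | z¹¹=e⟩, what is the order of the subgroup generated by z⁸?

|⟨z⁸⟩| equals the order of z⁸. Compute successive powers until reaching e:
  (z⁸)¹ = z⁸, (z⁸)² = z⁵, (z⁸)³ = z², (z⁸)⁴ = z¹⁰, (z⁸)⁵ = z⁷, (z⁸)⁶ = z⁴, (z⁸)⁷ = z, (z⁸)⁸ = z⁹, (z⁸)⁹ = z⁶, (z⁸)¹⁰ = z³, (z⁸)¹¹ = e.
The smallest positive k with (z⁸)ᵏ = e is 11, so |⟨z⁸⟩| = 11.

Answer: 11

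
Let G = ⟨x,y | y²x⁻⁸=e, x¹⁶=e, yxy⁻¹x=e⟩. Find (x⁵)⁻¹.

The order of (x⁵) is 16 (smallest k with (x⁵)ᵏ = e), so (x⁵)⁻¹ = (x⁵)¹⁵ = x¹¹.
Check: (x⁵) · (x¹¹) → (x⁵) · x¹¹ = e, giving e as required.

Answer: x¹¹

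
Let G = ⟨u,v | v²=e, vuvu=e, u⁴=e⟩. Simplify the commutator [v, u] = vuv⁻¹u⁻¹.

[v, u] = v·u·v⁻¹·u⁻¹.
  v · u = u³v
  (u³v) · v = u³
  (u³) · (u³) = u²

Answer: u²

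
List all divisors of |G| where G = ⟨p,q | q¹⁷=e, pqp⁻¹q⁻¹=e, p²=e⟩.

|G| = 34 = 2 · 17. By Lagrange's theorem the order of any subgroup divides 34; the divisors of 34 are 1, 2, 17, 34.

Answer: 1, 2, 17, 34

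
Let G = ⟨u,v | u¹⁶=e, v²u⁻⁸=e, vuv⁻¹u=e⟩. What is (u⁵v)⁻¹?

The order of (u⁵v) is 4 (smallest k with (u⁵v)ᵏ = e), so (u⁵v)⁻¹ = (u⁵v)³ = u⁵v⁻¹.
Check: (u⁵v) · (u⁵v⁻¹) → (u⁵v) · u⁵ = v;   v · v⁻¹ = e, giving e as required.

Answer: u⁵v⁻¹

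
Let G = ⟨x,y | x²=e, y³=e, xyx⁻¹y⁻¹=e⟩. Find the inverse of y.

The order of y is 3 (smallest k with yᵏ = e), so y⁻¹ = y² = y².
Check: y · (y²) → y · y² = e, giving e as required.

Answer: y²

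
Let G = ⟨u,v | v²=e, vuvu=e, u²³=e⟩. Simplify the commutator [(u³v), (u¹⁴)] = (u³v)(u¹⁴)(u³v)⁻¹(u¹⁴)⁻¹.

[(u³v), (u¹⁴)] = (u³v)·(u¹⁴)·(u³v)⁻¹·(u¹⁴)⁻¹.
  (u³v) · (u¹⁴) = u¹²v
  (u¹²v) · (u³v) = u⁹
  (u⁹) · (u⁹) = u¹⁸

Answer: u¹⁸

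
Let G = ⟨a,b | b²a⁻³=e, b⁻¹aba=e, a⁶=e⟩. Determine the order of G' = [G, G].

G' = [G, G] is generated by all commutators. The generator-pair commutators are: [a, b] = a².
The subgroup they normally generate is {e, a², a⁴}, of order 3.
Check: |G/G'| = 12/3 = 4 is the order of the abelianisation.

Answer: 3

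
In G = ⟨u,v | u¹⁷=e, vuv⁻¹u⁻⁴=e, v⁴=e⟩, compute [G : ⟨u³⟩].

First find ord(u³) by computing successive powers:
  (u³)¹ = u³, (u³)² = u⁶, (u³)³ = u⁹, (u³)⁴ = u¹², (u³)⁵ = u¹⁵, (u³)⁶ = u, (u³)⁷ = u⁴, (u³)⁸ = u⁷, (u³)⁹ = u¹⁰, (u³)¹⁰ = u¹³, (u³)¹¹ = u¹⁶, (u³)¹² = u², (u³)¹³ = u⁵, (u³)¹⁴ = u⁸, (u³)¹⁵ = u¹¹, (u³)¹⁶ = u¹⁴, (u³)¹⁷ = e.
So |⟨u³⟩| = ord(u³) = 17. With |G| = 68, by Lagrange [G : ⟨u³⟩] = 68/17 = 4.

Answer: 4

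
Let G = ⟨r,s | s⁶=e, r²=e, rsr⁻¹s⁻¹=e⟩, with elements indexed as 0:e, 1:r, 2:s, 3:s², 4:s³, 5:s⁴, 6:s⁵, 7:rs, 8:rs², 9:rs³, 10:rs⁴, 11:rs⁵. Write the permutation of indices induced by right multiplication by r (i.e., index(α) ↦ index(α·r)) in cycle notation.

(0 1)(2 7)(3 8)(4 9)(5 10)(6 11)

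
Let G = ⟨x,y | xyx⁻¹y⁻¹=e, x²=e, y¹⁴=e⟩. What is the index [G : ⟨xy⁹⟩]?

First find ord(xy⁹) by computing successive powers:
  (xy⁹)¹ = xy⁹, (xy⁹)² = y⁴, (xy⁹)³ = xy¹³, (xy⁹)⁴ = y⁸, (xy⁹)⁵ = xy³, (xy⁹)⁶ = y¹², (xy⁹)⁷ = xy⁷, (xy⁹)⁸ = y², (xy⁹)⁹ = xy¹¹, (xy⁹)¹⁰ = y⁶, (xy⁹)¹¹ = xy, (xy⁹)¹² = y¹⁰, (xy⁹)¹³ = xy⁵, (xy⁹)¹⁴ = e.
So |⟨xy⁹⟩| = ord(xy⁹) = 14. With |G| = 28, by Lagrange [G : ⟨xy⁹⟩] = 28/14 = 2.

Answer: 2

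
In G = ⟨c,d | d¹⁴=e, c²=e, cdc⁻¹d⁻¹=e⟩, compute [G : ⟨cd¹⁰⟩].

First find ord(cd¹⁰) by computing successive powers:
  (cd¹⁰)¹ = cd¹⁰, (cd¹⁰)² = d⁶, (cd¹⁰)³ = cd², (cd¹⁰)⁴ = d¹², (cd¹⁰)⁵ = cd⁸, (cd¹⁰)⁶ = d⁴, (cd¹⁰)⁷ = c, (cd¹⁰)⁸ = d¹⁰, (cd¹⁰)⁹ = cd⁶, (cd¹⁰)¹⁰ = d², (cd¹⁰)¹¹ = cd¹², (cd¹⁰)¹² = d⁸, (cd¹⁰)¹³ = cd⁴, (cd¹⁰)¹⁴ = e.
So |⟨cd¹⁰⟩| = ord(cd¹⁰) = 14. With |G| = 28, by Lagrange [G : ⟨cd¹⁰⟩] = 28/14 = 2.

Answer: 2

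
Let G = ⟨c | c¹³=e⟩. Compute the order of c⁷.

Compute successive powers until reaching e:
  (c⁷)¹ = c⁷, (c⁷)² = c, (c⁷)³ = c⁸, (c⁷)⁴ = c², (c⁷)⁵ = c⁹, (c⁷)⁶ = c³, (c⁷)⁷ = c¹⁰, (c⁷)⁸ = c⁴, (c⁷)⁹ = c¹¹, (c⁷)¹⁰ = c⁵, (c⁷)¹¹ = c¹², (c⁷)¹² = c⁶, (c⁷)¹³ = e.
The smallest positive k with (c⁷)ᵏ = e is 13.

Answer: 13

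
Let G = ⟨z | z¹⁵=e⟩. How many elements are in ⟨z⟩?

|⟨z⟩| equals the order of z. Compute successive powers until reaching e:
  z¹ = z, z² = z², z³ = z³, z⁴ = z⁴, z⁵ = z⁵, z⁶ = z⁶, z⁷ = z⁷, z⁸ = z⁸, z⁹ = z⁹, z¹⁰ = z¹⁰, z¹¹ = z¹¹, z¹² = z¹², z¹³ = z¹³, z¹⁴ = z¹⁴, z¹⁵ = e.
The smallest positive k with zᵏ = e is 15, so |⟨z⟩| = 15.

Answer: 15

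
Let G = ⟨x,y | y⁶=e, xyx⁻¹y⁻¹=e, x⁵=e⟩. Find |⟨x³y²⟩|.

|⟨x³y²⟩| equals the order of x³y². Compute successive powers until reaching e:
  (x³y²)¹ = x³y², (x³y²)² = xy⁴, (x³y²)³ = x⁴, (x³y²)⁴ = x²y², (x³y²)⁵ = y⁴, (x³y²)⁶ = x³, (x³y²)⁷ = xy², (x³y²)⁸ = x⁴y⁴, (x³y²)⁹ = x², (x³y²)¹⁰ = y², (x³y²)¹¹ = x³y⁴, (x³y²)¹² = x, (x³y²)¹³ = x⁴y², (x³y²)¹⁴ = x²y⁴, (x³y²)¹⁵ = e.
The smallest positive k with (x³y²)ᵏ = e is 15, so |⟨x³y²⟩| = 15.

Answer: 15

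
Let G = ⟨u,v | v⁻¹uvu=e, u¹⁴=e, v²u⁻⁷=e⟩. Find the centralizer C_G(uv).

⟨uv⟩ ⊆ C_G(uv) since powers of uv commute with uv; so |C_G(uv)| ≥ |⟨uv⟩| = 4.
By orbit–stabilizer, |C_G(uv)| = |G| / |conj. class of uv| = 28 / 7 = 4.
The 4 elements commuting with uv are {e, u⁷, uv, uv⁻¹}.

Answer: {e, u⁷, uv, uv⁻¹}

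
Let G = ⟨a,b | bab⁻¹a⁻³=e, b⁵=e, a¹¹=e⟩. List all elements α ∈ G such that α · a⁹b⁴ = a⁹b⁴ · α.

⟨a⁹b⁴⟩ ⊆ C_G(a⁹b⁴) since powers of a⁹b⁴ commute with a⁹b⁴; so |C_G(a⁹b⁴)| ≥ |⟨a⁹b⁴⟩| = 5.
By orbit–stabilizer, |C_G(a⁹b⁴)| = |G| / |conj. class of a⁹b⁴| = 55 / 11 = 5.
The 5 elements commuting with a⁹b⁴ are {e, ab³, a²b², a⁶b, a⁹b⁴}.

Answer: {e, ab³, a²b², a⁶b, a⁹b⁴}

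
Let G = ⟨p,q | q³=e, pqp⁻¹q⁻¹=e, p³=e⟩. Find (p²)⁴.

Compute successive powers of (p²), reducing at each step:
  (p²)²: (p²) · p² = p
  (p²)³: p · p² = e
  (p²)⁴: e · p² = p²

Answer: p²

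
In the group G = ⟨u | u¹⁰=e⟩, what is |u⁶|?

Compute successive powers until reaching e:
  (u⁶)¹ = u⁶, (u⁶)² = u², (u⁶)³ = u⁸, (u⁶)⁴ = u⁴, (u⁶)⁵ = e.
The smallest positive k with (u⁶)ᵏ = e is 5.

Answer: 5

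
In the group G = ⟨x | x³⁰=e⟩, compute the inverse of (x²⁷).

The order of (x²⁷) is 10 (smallest k with (x²⁷)ᵏ = e), so (x²⁷)⁻¹ = (x²⁷)⁹ = x³.
Check: (x²⁷) · (x³) → (x²⁷) · x³ = e, giving e as required.

Answer: x³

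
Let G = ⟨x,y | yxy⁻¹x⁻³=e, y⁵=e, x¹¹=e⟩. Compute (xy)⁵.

Compute successive powers of (xy), reducing at each step:
  (xy)²: (xy) · x = x⁴y;   (x⁴y) · y = x⁴y²
  (xy)³: (x⁴y²) · x = x²y²;   (x²y²) · y = x²y³
  (xy)⁴: (x²y³) · x = x⁷y³;   (x⁷y³) · y = x⁷y⁴
  (xy)⁵: (x⁷y⁴) · x = y⁴;   (y⁴) · y = e

Answer: e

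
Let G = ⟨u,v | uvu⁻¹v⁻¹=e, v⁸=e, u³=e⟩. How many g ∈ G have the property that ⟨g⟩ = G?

G is cyclic of order 24. An element generates G iff its order is 24, and a cyclic group of order 24 has exactly φ(24) = 8 such elements.

Answer: 8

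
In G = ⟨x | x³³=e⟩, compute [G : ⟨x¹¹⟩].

First find ord(x¹¹) by computing successive powers:
  (x¹¹)¹ = x¹¹, (x¹¹)² = x²², (x¹¹)³ = e.
So |⟨x¹¹⟩| = ord(x¹¹) = 3. With |G| = 33, by Lagrange [G : ⟨x¹¹⟩] = 33/3 = 11.

Answer: 11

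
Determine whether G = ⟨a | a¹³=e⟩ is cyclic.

|G| = 13. The element a has order 13 (its powers give 13 distinct elements), so ⟨a⟩ = G and G is cyclic.

Answer: Yes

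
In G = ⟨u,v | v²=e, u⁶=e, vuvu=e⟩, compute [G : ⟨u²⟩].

First find ord(u²) by computing successive powers:
  (u²)¹ = u², (u²)² = u⁴, (u²)³ = e.
So |⟨u²⟩| = ord(u²) = 3. With |G| = 12, by Lagrange [G : ⟨u²⟩] = 12/3 = 4.

Answer: 4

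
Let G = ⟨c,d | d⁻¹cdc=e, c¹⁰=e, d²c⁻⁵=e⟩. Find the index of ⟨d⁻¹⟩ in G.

First find ord(d⁻¹) by computing successive powers:
  (d⁻¹)¹ = d⁻¹, (d⁻¹)² = c⁵, (d⁻¹)³ = d, (d⁻¹)⁴ = e.
So |⟨d⁻¹⟩| = ord(d⁻¹) = 4. With |G| = 20, by Lagrange [G : ⟨d⁻¹⟩] = 20/4 = 5.

Answer: 5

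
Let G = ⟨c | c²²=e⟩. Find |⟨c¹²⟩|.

|⟨c¹²⟩| equals the order of c¹². Compute successive powers until reaching e:
  (c¹²)¹ = c¹², (c¹²)² = c², (c¹²)³ = c¹⁴, (c¹²)⁴ = c⁴, (c¹²)⁵ = c¹⁶, (c¹²)⁶ = c⁶, (c¹²)⁷ = c¹⁸, (c¹²)⁸ = c⁸, (c¹²)⁹ = c²⁰, (c¹²)¹⁰ = c¹⁰, (c¹²)¹¹ = e.
The smallest positive k with (c¹²)ᵏ = e is 11, so |⟨c¹²⟩| = 11.

Answer: 11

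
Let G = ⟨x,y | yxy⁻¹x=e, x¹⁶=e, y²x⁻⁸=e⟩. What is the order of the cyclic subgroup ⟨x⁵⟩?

|⟨x⁵⟩| equals the order of x⁵. Compute successive powers until reaching e:
  (x⁵)¹ = x⁵, (x⁵)² = x¹⁰, (x⁵)³ = x¹⁵, (x⁵)⁴ = x⁴, (x⁵)⁵ = x⁹, (x⁵)⁶ = x¹⁴, (x⁵)⁷ = x³, (x⁵)⁸ = x⁸, (x⁵)⁹ = x¹³, (x⁵)¹⁰ = x², (x⁵)¹¹ = x⁷, (x⁵)¹² = x¹², (x⁵)¹³ = x, (x⁵)¹⁴ = x⁶, (x⁵)¹⁵ = x¹¹, (x⁵)¹⁶ = e.
The smallest positive k with (x⁵)ᵏ = e is 16, so |⟨x⁵⟩| = 16.

Answer: 16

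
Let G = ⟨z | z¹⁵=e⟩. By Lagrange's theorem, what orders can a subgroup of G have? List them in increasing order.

|G| = 15 = 3 · 5. By Lagrange's theorem the order of any subgroup divides 15; the divisors of 15 are 1, 3, 5, 15.

Answer: 1, 3, 5, 15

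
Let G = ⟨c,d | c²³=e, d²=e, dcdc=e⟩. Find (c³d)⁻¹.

The order of (c³d) is 2 (smallest k with (c³d)ᵏ = e), so (c³d)⁻¹ = (c³d)¹ = c³d.
Check: (c³d) · (c³d) → (c³d) · c³ = d;   d · d = e, giving e as required.

Answer: c³d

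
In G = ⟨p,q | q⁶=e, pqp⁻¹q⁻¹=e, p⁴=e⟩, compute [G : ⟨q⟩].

First find ord(q) by computing successive powers:
  q¹ = q, q² = q², q³ = q³, q⁴ = q⁴, q⁵ = q⁵, q⁶ = e.
So |⟨q⟩| = ord(q) = 6. With |G| = 24, by Lagrange [G : ⟨q⟩] = 24/6 = 4.

Answer: 4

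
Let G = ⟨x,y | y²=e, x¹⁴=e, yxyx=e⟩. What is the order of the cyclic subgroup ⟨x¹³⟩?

|⟨x¹³⟩| equals the order of x¹³. Compute successive powers until reaching e:
  (x¹³)¹ = x¹³, (x¹³)² = x¹², (x¹³)³ = x¹¹, (x¹³)⁴ = x¹⁰, (x¹³)⁵ = x⁹, (x¹³)⁶ = x⁸, (x¹³)⁷ = x⁷, (x¹³)⁸ = x⁶, (x¹³)⁹ = x⁵, (x¹³)¹⁰ = x⁴, (x¹³)¹¹ = x³, (x¹³)¹² = x², (x¹³)¹³ = x, (x¹³)¹⁴ = e.
The smallest positive k with (x¹³)ᵏ = e is 14, so |⟨x¹³⟩| = 14.

Answer: 14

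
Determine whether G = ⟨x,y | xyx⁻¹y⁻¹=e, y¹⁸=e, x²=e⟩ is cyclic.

|G| = 36, but the maximum element order in G is 18 < 36. No single element generates all of G, so G is not cyclic.

Answer: No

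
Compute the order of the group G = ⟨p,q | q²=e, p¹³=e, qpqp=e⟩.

Enumerate words in the generators, reducing via the relations: the distinct elements are
  {e, p, q, pq, p², p³, p⁴, p⁵, p⁶, p⁷, p⁸, p⁹, p²q, p³q, p¹², p¹¹, p¹⁰, p⁴q, p⁵q, p⁶q, p⁷q, p⁸q, p⁹q, p¹²q, p¹¹q, p¹⁰q}.
No further products give new elements, so |G| = 26.

Answer: 26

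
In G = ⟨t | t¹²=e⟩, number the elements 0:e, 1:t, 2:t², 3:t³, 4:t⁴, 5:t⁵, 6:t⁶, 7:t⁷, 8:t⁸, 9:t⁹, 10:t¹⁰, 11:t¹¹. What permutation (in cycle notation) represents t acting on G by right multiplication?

(0 1 2 3 4 5 6 7 8 9 10 11)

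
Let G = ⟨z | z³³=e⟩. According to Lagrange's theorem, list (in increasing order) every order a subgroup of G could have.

|G| = 33 = 3 · 11. By Lagrange's theorem the order of any subgroup divides 33; the divisors of 33 are 1, 3, 11, 33.

Answer: 1, 3, 11, 33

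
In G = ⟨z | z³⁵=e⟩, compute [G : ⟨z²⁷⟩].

First find ord(z²⁷) by computing successive powers:
  (z²⁷)¹ = z²⁷, (z²⁷)² = z¹⁹, (z²⁷)³ = z¹¹, (z²⁷)⁴ = z³, (z²⁷)⁵ = z³⁰, (z²⁷)⁶ = z²², (z²⁷)⁷ = z¹⁴, (z²⁷)⁸ = z⁶, (z²⁷)⁹ = z³³, (z²⁷)¹⁰ = z²⁵, (z²⁷)¹¹ = z¹⁷, (z²⁷)¹² = z⁹, (z²⁷)¹³ = z, (z²⁷)¹⁴ = z²⁸, (z²⁷)¹⁵ = z²⁰, (z²⁷)¹⁶ = z¹², (z²⁷)¹⁷ = z⁴, (z²⁷)¹⁸ = z³¹, (z²⁷)¹⁹ = z²³, (z²⁷)²⁰ = z¹⁵, (z²⁷)²¹ = z⁷, (z²⁷)²² = z³⁴, (z²⁷)²³ = z²⁶, (z²⁷)²⁴ = z¹⁸, (z²⁷)²⁵ = z¹⁰, (z²⁷)²⁶ = z², (z²⁷)²⁷ = z²⁹, (z²⁷)²⁸ = z²¹, (z²⁷)²⁹ = z¹³, (z²⁷)³⁰ = z⁵, (z²⁷)³¹ = z³², (z²⁷)³² = z²⁴, (z²⁷)³³ = z¹⁶, (z²⁷)³⁴ = z⁸, (z²⁷)³⁵ = e.
So |⟨z²⁷⟩| = ord(z²⁷) = 35. With |G| = 35, by Lagrange [G : ⟨z²⁷⟩] = 35/35 = 1.

Answer: 1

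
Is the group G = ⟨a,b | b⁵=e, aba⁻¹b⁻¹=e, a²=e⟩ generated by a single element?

|G| = 10. The element ab has order 10 (its powers give 10 distinct elements), so ⟨ab⟩ = G and G is cyclic.

Answer: Yes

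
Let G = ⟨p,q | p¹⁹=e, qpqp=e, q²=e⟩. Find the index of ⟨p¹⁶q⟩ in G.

First find ord(p¹⁶q) by computing successive powers:
  (p¹⁶q)¹ = p¹⁶q, (p¹⁶q)² = e.
So |⟨p¹⁶q⟩| = ord(p¹⁶q) = 2. With |G| = 38, by Lagrange [G : ⟨p¹⁶q⟩] = 38/2 = 19.

Answer: 19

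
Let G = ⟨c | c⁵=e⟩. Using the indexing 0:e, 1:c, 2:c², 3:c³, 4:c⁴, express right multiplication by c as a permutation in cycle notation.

(0 1 2 3 4)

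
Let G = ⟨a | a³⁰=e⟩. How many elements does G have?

G is generated by a single element, so G is cyclic. The relator gives a³⁰ = e and no smaller power is forced to be e, so the 30 powers {a, e, a², a³, a⁴, a⁵, a⁶, a⁷, a⁸, a⁹, a²², a²³, a²¹, a²⁰, a²⁴, a²⁵, a²⁶, a²⁷, a²⁸, a²⁹, a¹², a¹³, a¹¹, a¹⁰, a¹⁴, a¹⁵, a¹⁶, a¹⁷, a¹⁸, a¹⁹} are distinct. Hence |G| = 30.

Answer: 30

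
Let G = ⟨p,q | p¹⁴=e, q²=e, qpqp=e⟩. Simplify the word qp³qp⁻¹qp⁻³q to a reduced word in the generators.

Multiply left to right, reducing at each step:
  q · p³ = p¹¹q
  (p¹¹q) · q = p¹¹
  (p¹¹) · p⁻¹ = p¹⁰
  (p¹⁰) · q = p¹⁰q
  (p¹⁰q) · p⁻³ = p¹³q
  (p¹³q) · q = p¹³

Answer: p¹³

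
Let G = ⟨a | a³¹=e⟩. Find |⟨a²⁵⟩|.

|⟨a²⁵⟩| equals the order of a²⁵. Compute successive powers until reaching e:
  (a²⁵)¹ = a²⁵, (a²⁵)² = a¹⁹, (a²⁵)³ = a¹³, (a²⁵)⁴ = a⁷, (a²⁵)⁵ = a, (a²⁵)⁶ = a²⁶, (a²⁵)⁷ = a²⁰, (a²⁵)⁸ = a¹⁴, (a²⁵)⁹ = a⁸, (a²⁵)¹⁰ = a², (a²⁵)¹¹ = a²⁷, (a²⁵)¹² = a²¹, (a²⁵)¹³ = a¹⁵, (a²⁵)¹⁴ = a⁹, (a²⁵)¹⁵ = a³, (a²⁵)¹⁶ = a²⁸, (a²⁵)¹⁷ = a²², (a²⁵)¹⁸ = a¹⁶, (a²⁵)¹⁹ = a¹⁰, (a²⁵)²⁰ = a⁴, (a²⁵)²¹ = a²⁹, (a²⁵)²² = a²³, (a²⁵)²³ = a¹⁷, (a²⁵)²⁴ = a¹¹, (a²⁵)²⁵ = a⁵, (a²⁵)²⁶ = a³⁰, (a²⁵)²⁷ = a²⁴, (a²⁵)²⁸ = a¹⁸, (a²⁵)²⁹ = a¹², (a²⁵)³⁰ = a⁶, (a²⁵)³¹ = e.
The smallest positive k with (a²⁵)ᵏ = e is 31, so |⟨a²⁵⟩| = 31.

Answer: 31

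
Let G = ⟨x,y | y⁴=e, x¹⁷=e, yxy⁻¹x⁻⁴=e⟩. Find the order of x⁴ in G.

Compute successive powers until reaching e:
  (x⁴)¹ = x⁴, (x⁴)² = x⁸, (x⁴)³ = x¹², (x⁴)⁴ = x¹⁶, (x⁴)⁵ = x³, (x⁴)⁶ = x⁷, (x⁴)⁷ = x¹¹, (x⁴)⁸ = x¹⁵, (x⁴)⁹ = x², (x⁴)¹⁰ = x⁶, (x⁴)¹¹ = x¹⁰, (x⁴)¹² = x¹⁴, (x⁴)¹³ = x, (x⁴)¹⁴ = x⁵, (x⁴)¹⁵ = x⁹, (x⁴)¹⁶ = x¹³, (x⁴)¹⁷ = e.
The smallest positive k with (x⁴)ᵏ = e is 17.

Answer: 17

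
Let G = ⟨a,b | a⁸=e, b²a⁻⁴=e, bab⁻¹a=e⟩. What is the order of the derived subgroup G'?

G' = [G, G] is generated by all commutators. The generator-pair commutators are: [a, b] = a².
The subgroup they normally generate is {e, a², a⁴, a⁶}, of order 4.
Check: |G/G'| = 16/4 = 4 is the order of the abelianisation.

Answer: 4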